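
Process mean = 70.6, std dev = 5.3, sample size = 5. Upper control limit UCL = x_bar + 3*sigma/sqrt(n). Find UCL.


UCL = 70.6 + 3 * 5.3 / sqrt(5)

77.71


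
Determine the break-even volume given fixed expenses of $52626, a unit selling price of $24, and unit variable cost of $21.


Formula: BEQ = Fixed Costs / (Price - Variable Cost)
Contribution margin = $24 - $21 = $3/unit
BEQ = ceil($52626 / $3/unit) = ceil(17542.0) = 17542 units

17542 units


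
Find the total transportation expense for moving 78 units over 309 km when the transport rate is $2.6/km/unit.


TC = dist * cost * units = 309 * 2.6 * 78 = $62665.20

$62665.20


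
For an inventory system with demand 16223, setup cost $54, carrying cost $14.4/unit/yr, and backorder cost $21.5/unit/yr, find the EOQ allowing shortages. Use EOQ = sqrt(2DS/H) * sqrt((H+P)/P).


Formula: EOQ* = sqrt(2DS/H) * sqrt((H+P)/P)
Base EOQ = sqrt(2*16223*54/14.4) = 348.82 units
Correction = sqrt((14.4+21.5)/21.5) = 1.29219
EOQ* = 348.82 * 1.29219 = 450.7 units

450.7 units


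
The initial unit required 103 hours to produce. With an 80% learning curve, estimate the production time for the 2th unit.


Formula: T_n = T_1 * (learning_rate)^(log2(n)) where learning_rate = rate/100
Doublings = log2(2) = 1
T_n = 103 * 0.8^1
T_n = 103 * 0.8 = 82.4 hours

82.4 hours


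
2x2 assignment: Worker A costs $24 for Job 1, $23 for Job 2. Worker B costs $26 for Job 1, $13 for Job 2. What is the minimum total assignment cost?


Option 1: A->1 + B->2 = $24 + $13 = $37
Option 2: A->2 + B->1 = $23 + $26 = $49
Min cost = min($37, $49) = $37

$37


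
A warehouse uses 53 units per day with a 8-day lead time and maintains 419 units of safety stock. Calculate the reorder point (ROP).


Formula: ROP = (Daily Demand * Lead Time) + Safety Stock
Demand during lead time = 53 * 8 = 424 units
ROP = 424 + 419 = 843 units

843 units


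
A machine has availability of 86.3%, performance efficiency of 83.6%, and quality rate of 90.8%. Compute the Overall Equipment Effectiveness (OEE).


Formula: OEE = Availability * Performance * Quality / 10000
A * P = 86.3% * 83.6% / 100 = 72.15%
OEE = 72.15% * 90.8% / 100 = 65.5%

65.5%


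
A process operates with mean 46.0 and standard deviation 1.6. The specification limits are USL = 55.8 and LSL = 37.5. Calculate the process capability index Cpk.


Cpu = (55.8 - 46.0) / (3 * 1.6) = 2.04
Cpl = (46.0 - 37.5) / (3 * 1.6) = 1.77
Cpk = min(2.04, 1.77) = 1.77

1.77


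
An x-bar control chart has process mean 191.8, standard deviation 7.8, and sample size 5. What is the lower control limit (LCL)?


LCL = 191.8 - 3 * 7.8 / sqrt(5)

181.34


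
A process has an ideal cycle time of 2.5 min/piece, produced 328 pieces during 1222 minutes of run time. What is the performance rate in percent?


Formula: Performance = (Ideal CT * Total Count) / Run Time * 100
Ideal output time = 2.5 * 328 = 820.0 min
Performance = 820.0 / 1222 * 100 = 67.1%

67.1%


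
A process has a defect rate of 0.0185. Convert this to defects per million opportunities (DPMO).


DPMO = defect_rate * 1000000 = 0.0185 * 1000000

18500


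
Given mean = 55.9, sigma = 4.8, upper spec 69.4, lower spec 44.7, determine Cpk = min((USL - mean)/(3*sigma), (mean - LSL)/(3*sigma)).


Cpu = (69.4 - 55.9) / (3 * 4.8) = 0.94
Cpl = (55.9 - 44.7) / (3 * 4.8) = 0.78
Cpk = min(0.94, 0.78) = 0.78

0.78


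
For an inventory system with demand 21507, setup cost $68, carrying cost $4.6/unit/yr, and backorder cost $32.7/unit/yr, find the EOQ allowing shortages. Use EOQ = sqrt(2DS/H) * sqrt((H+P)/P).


Formula: EOQ* = sqrt(2DS/H) * sqrt((H+P)/P)
Base EOQ = sqrt(2*21507*68/4.6) = 797.41 units
Correction = sqrt((4.6+32.7)/32.7) = 1.06802
EOQ* = 797.41 * 1.06802 = 851.6 units

851.6 units


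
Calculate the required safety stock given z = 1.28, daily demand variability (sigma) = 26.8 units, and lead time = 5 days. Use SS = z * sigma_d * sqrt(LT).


Formula: SS = z * sigma_d * sqrt(LT)
sqrt(LT) = sqrt(5) = 2.2361
SS = 1.28 * 26.8 * 2.2361
SS = 76.7 units

76.7 units


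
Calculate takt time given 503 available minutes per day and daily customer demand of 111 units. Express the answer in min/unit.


Formula: Takt Time = Available Production Time / Customer Demand
Takt = 503 min/day / 111 units/day
Takt = 4.53 min/unit

4.53 min/unit


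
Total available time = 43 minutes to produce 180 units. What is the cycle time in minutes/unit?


Formula: CT = Available Time / Number of Units
CT = 43 min / 180 units
CT = 0.24 min/unit

0.24 min/unit


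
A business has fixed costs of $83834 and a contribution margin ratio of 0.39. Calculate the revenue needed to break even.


Formula: BER = Fixed Costs / Contribution Margin Ratio
BER = $83834 / 0.39
BER = $214958.97 (to the nearest cent)

$214958.97


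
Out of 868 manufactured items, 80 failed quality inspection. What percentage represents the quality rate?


Formula: Quality Rate = Good Pieces / Total Pieces * 100
Good pieces = 868 - 80 = 788
QR = 788 / 868 * 100 = 90.8%

90.8%


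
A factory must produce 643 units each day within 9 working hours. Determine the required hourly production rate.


Formula: Production Rate = Daily Demand / Available Hours
Rate = 643 units/day / 9 hours/day
Rate = 71.4 units/hour

71.4 units/hour


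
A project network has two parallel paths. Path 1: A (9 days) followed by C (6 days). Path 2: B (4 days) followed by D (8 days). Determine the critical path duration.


Path 1 = 9 + 6 = 15 days
Path 2 = 4 + 8 = 12 days
Duration = max(15, 12) = 15 days

15 days


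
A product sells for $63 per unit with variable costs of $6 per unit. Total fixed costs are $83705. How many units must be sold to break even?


Formula: BEQ = Fixed Costs / (Price - Variable Cost)
Contribution margin = $63 - $6 = $57/unit
BEQ = ceil($83705 / $57/unit) = ceil(1468.51) = 1469 units

1469 units


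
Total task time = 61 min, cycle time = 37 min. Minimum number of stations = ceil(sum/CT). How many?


Formula: N_min = ceil(Sum of Task Times / Cycle Time)
N_min = ceil(61 min / 37 min) = ceil(1.6486)
N_min = 2 stations

2


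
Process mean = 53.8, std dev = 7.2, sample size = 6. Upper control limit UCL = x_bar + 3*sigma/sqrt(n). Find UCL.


UCL = 53.8 + 3 * 7.2 / sqrt(6)

62.62


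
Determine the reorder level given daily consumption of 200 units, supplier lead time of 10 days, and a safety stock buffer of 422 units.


Formula: ROP = (Daily Demand * Lead Time) + Safety Stock
Demand during lead time = 200 * 10 = 2000 units
ROP = 2000 + 422 = 2422 units

2422 units


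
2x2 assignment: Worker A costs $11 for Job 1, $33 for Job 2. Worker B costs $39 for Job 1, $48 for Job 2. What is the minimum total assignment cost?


Option 1: A->1 + B->2 = $11 + $48 = $59
Option 2: A->2 + B->1 = $33 + $39 = $72
Min cost = min($59, $72) = $59

$59


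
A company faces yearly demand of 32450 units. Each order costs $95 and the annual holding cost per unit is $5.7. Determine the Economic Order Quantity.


Formula: EOQ = sqrt(2 * D * S / H)
Numerator: 2 * 32450 * 95 = 6165500
2DS/H = 6165500 / 5.7 = 1081666.7
EOQ = sqrt(1081666.7) = 1040.0 units

1040.0 units


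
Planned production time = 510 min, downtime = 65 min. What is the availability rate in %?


Formula: Availability = (Planned Time - Downtime) / Planned Time * 100
Uptime = 510 - 65 = 445 min
Availability = 445 / 510 * 100 = 87.3%

87.3%


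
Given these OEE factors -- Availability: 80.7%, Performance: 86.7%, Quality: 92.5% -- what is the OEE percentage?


Formula: OEE = Availability * Performance * Quality / 10000
A * P = 80.7% * 86.7% / 100 = 69.97%
OEE = 69.97% * 92.5% / 100 = 64.7%

64.7%


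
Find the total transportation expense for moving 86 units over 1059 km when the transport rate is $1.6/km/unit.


TC = dist * cost * units = 1059 * 1.6 * 86 = $145718.40

$145718.40


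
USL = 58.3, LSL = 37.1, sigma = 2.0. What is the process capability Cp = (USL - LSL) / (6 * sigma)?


Cp = (58.3 - 37.1) / (6 * 2.0)

1.77


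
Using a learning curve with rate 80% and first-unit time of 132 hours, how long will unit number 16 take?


Formula: T_n = T_1 * (learning_rate)^(log2(n)) where learning_rate = rate/100
Doublings = log2(16) = 4
T_n = 132 * 0.8^4
T_n = 132 * 0.4096 = 54.1 hours

54.1 hours


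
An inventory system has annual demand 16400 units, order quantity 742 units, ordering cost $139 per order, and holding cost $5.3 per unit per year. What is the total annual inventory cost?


TC = 16400/742 * 139 + 742/2 * 5.3

$5038.54


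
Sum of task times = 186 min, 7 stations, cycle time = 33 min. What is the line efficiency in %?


Formula: Efficiency = Sum of Task Times / (N_stations * CT) * 100
Total station capacity = 7 stations * 33 min = 231 min
Efficiency = 186 / 231 * 100 = 80.5%

80.5%


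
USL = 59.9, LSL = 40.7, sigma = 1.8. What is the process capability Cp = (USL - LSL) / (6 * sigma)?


Cp = (59.9 - 40.7) / (6 * 1.8)

1.78


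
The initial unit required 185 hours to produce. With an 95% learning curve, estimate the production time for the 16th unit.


Formula: T_n = T_1 * (learning_rate)^(log2(n)) where learning_rate = rate/100
Doublings = log2(16) = 4
T_n = 185 * 0.95^4
T_n = 185 * 0.8145 = 150.7 hours

150.7 hours


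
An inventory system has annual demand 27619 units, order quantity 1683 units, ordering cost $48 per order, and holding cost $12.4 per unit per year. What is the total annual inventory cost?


TC = 27619/1683 * 48 + 1683/2 * 12.4

$11222.31


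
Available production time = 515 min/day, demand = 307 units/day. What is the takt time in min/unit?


Formula: Takt Time = Available Production Time / Customer Demand
Takt = 515 min/day / 307 units/day
Takt = 1.68 min/unit

1.68 min/unit


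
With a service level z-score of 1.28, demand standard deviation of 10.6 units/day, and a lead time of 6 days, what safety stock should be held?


Formula: SS = z * sigma_d * sqrt(LT)
sqrt(LT) = sqrt(6) = 2.4495
SS = 1.28 * 10.6 * 2.4495
SS = 33.2 units

33.2 units


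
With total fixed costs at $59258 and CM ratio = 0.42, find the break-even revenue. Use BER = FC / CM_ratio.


Formula: BER = Fixed Costs / Contribution Margin Ratio
BER = $59258 / 0.42
BER = $141090.48 (to the nearest cent)

$141090.48


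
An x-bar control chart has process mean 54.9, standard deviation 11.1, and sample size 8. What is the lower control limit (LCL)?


LCL = 54.9 - 3 * 11.1 / sqrt(8)

43.13


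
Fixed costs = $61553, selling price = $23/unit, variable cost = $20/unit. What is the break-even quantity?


Formula: BEQ = Fixed Costs / (Price - Variable Cost)
Contribution margin = $23 - $20 = $3/unit
BEQ = ceil($61553 / $3/unit) = ceil(20517.67) = 20518 units

20518 units


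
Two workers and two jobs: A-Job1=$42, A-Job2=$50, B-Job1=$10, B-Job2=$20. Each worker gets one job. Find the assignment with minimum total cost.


Option 1: A->1 + B->2 = $42 + $20 = $62
Option 2: A->2 + B->1 = $50 + $10 = $60
Min cost = min($62, $60) = $60

$60


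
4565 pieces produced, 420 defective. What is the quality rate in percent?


Formula: Quality Rate = Good Pieces / Total Pieces * 100
Good pieces = 4565 - 420 = 4145
QR = 4145 / 4565 * 100 = 90.8%

90.8%


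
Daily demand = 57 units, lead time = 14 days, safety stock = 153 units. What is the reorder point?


Formula: ROP = (Daily Demand * Lead Time) + Safety Stock
Demand during lead time = 57 * 14 = 798 units
ROP = 798 + 153 = 951 units

951 units


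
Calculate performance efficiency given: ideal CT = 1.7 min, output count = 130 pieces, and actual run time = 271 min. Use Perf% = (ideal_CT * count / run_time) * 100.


Formula: Performance = (Ideal CT * Total Count) / Run Time * 100
Ideal output time = 1.7 * 130 = 221.0 min
Performance = 221.0 / 271 * 100 = 81.5%

81.5%


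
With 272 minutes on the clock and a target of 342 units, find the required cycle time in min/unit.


Formula: CT = Available Time / Number of Units
CT = 272 min / 342 units
CT = 0.8 min/unit

0.8 min/unit


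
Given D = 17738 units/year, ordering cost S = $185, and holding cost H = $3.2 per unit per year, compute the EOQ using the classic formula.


Formula: EOQ = sqrt(2 * D * S / H)
Numerator: 2 * 17738 * 185 = 6563060
2DS/H = 6563060 / 3.2 = 2050956.3
EOQ = sqrt(2050956.3) = 1432.1 units

1432.1 units


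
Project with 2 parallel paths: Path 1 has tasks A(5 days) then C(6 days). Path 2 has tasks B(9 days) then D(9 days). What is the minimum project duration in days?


Path 1 = 5 + 6 = 11 days
Path 2 = 9 + 9 = 18 days
Duration = max(11, 18) = 18 days

18 days


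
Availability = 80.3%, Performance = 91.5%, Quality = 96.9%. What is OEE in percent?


Formula: OEE = Availability * Performance * Quality / 10000
A * P = 80.3% * 91.5% / 100 = 73.47%
OEE = 73.47% * 96.9% / 100 = 71.2%

71.2%


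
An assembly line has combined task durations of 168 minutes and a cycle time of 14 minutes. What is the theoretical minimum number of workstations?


Formula: N_min = ceil(Sum of Task Times / Cycle Time)
N_min = ceil(168 min / 14 min) = ceil(12.0)
N_min = 12 stations

12


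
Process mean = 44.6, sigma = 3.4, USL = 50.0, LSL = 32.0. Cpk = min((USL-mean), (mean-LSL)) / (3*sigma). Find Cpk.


Cpu = (50.0 - 44.6) / (3 * 3.4) = 0.53
Cpl = (44.6 - 32.0) / (3 * 3.4) = 1.24
Cpk = min(0.53, 1.24) = 0.53

0.53


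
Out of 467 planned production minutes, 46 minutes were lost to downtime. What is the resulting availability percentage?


Formula: Availability = (Planned Time - Downtime) / Planned Time * 100
Uptime = 467 - 46 = 421 min
Availability = 421 / 467 * 100 = 90.1%

90.1%


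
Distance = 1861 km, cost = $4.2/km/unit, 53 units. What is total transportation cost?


TC = dist * cost * units = 1861 * 4.2 * 53 = $414258.60

$414258.60


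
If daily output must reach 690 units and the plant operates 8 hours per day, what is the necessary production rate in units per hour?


Formula: Production Rate = Daily Demand / Available Hours
Rate = 690 units/day / 8 hours/day
Rate = 86.3 units/hour

86.3 units/hour


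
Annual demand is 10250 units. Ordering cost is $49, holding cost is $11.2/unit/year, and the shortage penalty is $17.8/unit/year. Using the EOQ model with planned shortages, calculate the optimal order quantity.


Formula: EOQ* = sqrt(2DS/H) * sqrt((H+P)/P)
Base EOQ = sqrt(2*10250*49/11.2) = 299.48 units
Correction = sqrt((11.2+17.8)/17.8) = 1.27641
EOQ* = 299.48 * 1.27641 = 382.3 units

382.3 units


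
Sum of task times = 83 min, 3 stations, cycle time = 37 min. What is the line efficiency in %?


Formula: Efficiency = Sum of Task Times / (N_stations * CT) * 100
Total station capacity = 3 stations * 37 min = 111 min
Efficiency = 83 / 111 * 100 = 74.8%

74.8%


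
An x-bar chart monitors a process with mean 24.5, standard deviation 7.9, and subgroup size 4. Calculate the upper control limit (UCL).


UCL = 24.5 + 3 * 7.9 / sqrt(4)

36.35


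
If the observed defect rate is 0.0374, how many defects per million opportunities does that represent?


DPMO = defect_rate * 1000000 = 0.0374 * 1000000

37400


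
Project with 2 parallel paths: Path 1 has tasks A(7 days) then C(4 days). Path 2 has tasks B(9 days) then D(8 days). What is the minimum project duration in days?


Path 1 = 7 + 4 = 11 days
Path 2 = 9 + 8 = 17 days
Duration = max(11, 17) = 17 days

17 days


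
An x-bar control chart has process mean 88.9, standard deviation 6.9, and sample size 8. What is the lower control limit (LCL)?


LCL = 88.9 - 3 * 6.9 / sqrt(8)

81.58


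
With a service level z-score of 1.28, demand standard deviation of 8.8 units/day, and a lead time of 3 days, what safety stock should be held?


Formula: SS = z * sigma_d * sqrt(LT)
sqrt(LT) = sqrt(3) = 1.7321
SS = 1.28 * 8.8 * 1.7321
SS = 19.5 units

19.5 units


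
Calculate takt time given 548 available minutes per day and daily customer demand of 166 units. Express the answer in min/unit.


Formula: Takt Time = Available Production Time / Customer Demand
Takt = 548 min/day / 166 units/day
Takt = 3.3 min/unit

3.3 min/unit


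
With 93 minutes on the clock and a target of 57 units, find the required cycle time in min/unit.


Formula: CT = Available Time / Number of Units
CT = 93 min / 57 units
CT = 1.63 min/unit

1.63 min/unit


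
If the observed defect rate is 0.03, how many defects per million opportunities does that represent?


DPMO = defect_rate * 1000000 = 0.03 * 1000000

30000


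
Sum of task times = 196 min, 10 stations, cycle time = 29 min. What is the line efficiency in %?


Formula: Efficiency = Sum of Task Times / (N_stations * CT) * 100
Total station capacity = 10 stations * 29 min = 290 min
Efficiency = 196 / 290 * 100 = 67.6%

67.6%


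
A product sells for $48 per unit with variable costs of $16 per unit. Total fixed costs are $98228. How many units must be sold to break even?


Formula: BEQ = Fixed Costs / (Price - Variable Cost)
Contribution margin = $48 - $16 = $32/unit
BEQ = ceil($98228 / $32/unit) = ceil(3069.62) = 3070 units

3070 units


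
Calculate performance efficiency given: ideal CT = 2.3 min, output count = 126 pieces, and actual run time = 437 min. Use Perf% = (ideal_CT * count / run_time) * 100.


Formula: Performance = (Ideal CT * Total Count) / Run Time * 100
Ideal output time = 2.3 * 126 = 289.8 min
Performance = 289.8 / 437 * 100 = 66.3%

66.3%


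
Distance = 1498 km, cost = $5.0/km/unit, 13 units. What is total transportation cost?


TC = dist * cost * units = 1498 * 5.0 * 13 = $97370.00

$97370.00


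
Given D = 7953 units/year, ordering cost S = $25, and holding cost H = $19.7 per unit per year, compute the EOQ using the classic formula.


Formula: EOQ = sqrt(2 * D * S / H)
Numerator: 2 * 7953 * 25 = 397650
2DS/H = 397650 / 19.7 = 20185.3
EOQ = sqrt(20185.3) = 142.1 units

142.1 units


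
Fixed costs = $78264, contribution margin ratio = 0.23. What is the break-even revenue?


Formula: BER = Fixed Costs / Contribution Margin Ratio
BER = $78264 / 0.23
BER = $340278.26 (to the nearest cent)

$340278.26


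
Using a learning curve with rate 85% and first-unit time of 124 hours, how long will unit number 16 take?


Formula: T_n = T_1 * (learning_rate)^(log2(n)) where learning_rate = rate/100
Doublings = log2(16) = 4
T_n = 124 * 0.85^4
T_n = 124 * 0.522 = 64.7 hours

64.7 hours


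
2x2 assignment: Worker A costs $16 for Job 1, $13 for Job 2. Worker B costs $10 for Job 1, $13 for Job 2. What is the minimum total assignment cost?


Option 1: A->1 + B->2 = $16 + $13 = $29
Option 2: A->2 + B->1 = $13 + $10 = $23
Min cost = min($29, $23) = $23

$23


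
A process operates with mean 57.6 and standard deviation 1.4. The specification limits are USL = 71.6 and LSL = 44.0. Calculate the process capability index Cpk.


Cpu = (71.6 - 57.6) / (3 * 1.4) = 3.33
Cpl = (57.6 - 44.0) / (3 * 1.4) = 3.24
Cpk = min(3.33, 3.24) = 3.24

3.24


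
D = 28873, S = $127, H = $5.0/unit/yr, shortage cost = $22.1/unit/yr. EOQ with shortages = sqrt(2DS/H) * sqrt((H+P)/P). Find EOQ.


Formula: EOQ* = sqrt(2DS/H) * sqrt((H+P)/P)
Base EOQ = sqrt(2*28873*127/5.0) = 1211.09 units
Correction = sqrt((5.0+22.1)/22.1) = 1.10736
EOQ* = 1211.09 * 1.10736 = 1341.1 units

1341.1 units


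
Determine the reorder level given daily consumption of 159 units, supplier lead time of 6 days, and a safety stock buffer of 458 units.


Formula: ROP = (Daily Demand * Lead Time) + Safety Stock
Demand during lead time = 159 * 6 = 954 units
ROP = 954 + 458 = 1412 units

1412 units


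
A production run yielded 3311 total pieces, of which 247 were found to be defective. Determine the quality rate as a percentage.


Formula: Quality Rate = Good Pieces / Total Pieces * 100
Good pieces = 3311 - 247 = 3064
QR = 3064 / 3311 * 100 = 92.5%

92.5%


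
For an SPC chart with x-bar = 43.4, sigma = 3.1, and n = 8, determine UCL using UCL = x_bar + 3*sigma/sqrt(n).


UCL = 43.4 + 3 * 3.1 / sqrt(8)

46.69


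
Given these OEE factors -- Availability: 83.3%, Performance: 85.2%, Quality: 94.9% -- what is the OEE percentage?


Formula: OEE = Availability * Performance * Quality / 10000
A * P = 83.3% * 85.2% / 100 = 70.97%
OEE = 70.97% * 94.9% / 100 = 67.4%

67.4%


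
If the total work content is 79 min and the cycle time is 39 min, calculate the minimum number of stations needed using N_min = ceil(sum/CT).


Formula: N_min = ceil(Sum of Task Times / Cycle Time)
N_min = ceil(79 min / 39 min) = ceil(2.0256)
N_min = 3 stations

3


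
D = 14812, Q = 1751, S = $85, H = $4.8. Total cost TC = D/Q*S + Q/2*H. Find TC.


TC = 14812/1751 * 85 + 1751/2 * 4.8

$4921.43


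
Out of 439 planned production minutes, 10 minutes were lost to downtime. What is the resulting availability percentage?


Formula: Availability = (Planned Time - Downtime) / Planned Time * 100
Uptime = 439 - 10 = 429 min
Availability = 429 / 439 * 100 = 97.7%

97.7%


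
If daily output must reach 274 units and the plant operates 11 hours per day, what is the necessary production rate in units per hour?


Formula: Production Rate = Daily Demand / Available Hours
Rate = 274 units/day / 11 hours/day
Rate = 24.9 units/hour

24.9 units/hour


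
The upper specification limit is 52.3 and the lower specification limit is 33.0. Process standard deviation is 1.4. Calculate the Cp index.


Cp = (52.3 - 33.0) / (6 * 1.4)

2.3


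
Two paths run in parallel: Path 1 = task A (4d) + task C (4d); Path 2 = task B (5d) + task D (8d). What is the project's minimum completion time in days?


Path 1 = 4 + 4 = 8 days
Path 2 = 5 + 8 = 13 days
Duration = max(8, 13) = 13 days

13 days


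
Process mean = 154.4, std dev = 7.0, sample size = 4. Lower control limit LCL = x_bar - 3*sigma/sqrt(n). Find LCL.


LCL = 154.4 - 3 * 7.0 / sqrt(4)

143.9


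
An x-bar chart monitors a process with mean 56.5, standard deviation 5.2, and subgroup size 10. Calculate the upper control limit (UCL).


UCL = 56.5 + 3 * 5.2 / sqrt(10)

61.43


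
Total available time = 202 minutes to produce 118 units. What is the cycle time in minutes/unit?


Formula: CT = Available Time / Number of Units
CT = 202 min / 118 units
CT = 1.71 min/unit

1.71 min/unit


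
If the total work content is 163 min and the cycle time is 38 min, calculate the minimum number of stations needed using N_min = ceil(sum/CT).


Formula: N_min = ceil(Sum of Task Times / Cycle Time)
N_min = ceil(163 min / 38 min) = ceil(4.2895)
N_min = 5 stations

5


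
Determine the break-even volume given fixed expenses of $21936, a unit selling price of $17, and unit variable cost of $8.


Formula: BEQ = Fixed Costs / (Price - Variable Cost)
Contribution margin = $17 - $8 = $9/unit
BEQ = ceil($21936 / $9/unit) = ceil(2437.33) = 2438 units

2438 units


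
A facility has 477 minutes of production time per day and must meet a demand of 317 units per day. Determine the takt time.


Formula: Takt Time = Available Production Time / Customer Demand
Takt = 477 min/day / 317 units/day
Takt = 1.5 min/unit

1.5 min/unit


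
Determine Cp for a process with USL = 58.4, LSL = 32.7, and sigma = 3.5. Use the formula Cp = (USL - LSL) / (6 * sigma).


Cp = (58.4 - 32.7) / (6 * 3.5)

1.22


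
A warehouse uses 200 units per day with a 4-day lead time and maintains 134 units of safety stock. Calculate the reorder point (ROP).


Formula: ROP = (Daily Demand * Lead Time) + Safety Stock
Demand during lead time = 200 * 4 = 800 units
ROP = 800 + 134 = 934 units

934 units


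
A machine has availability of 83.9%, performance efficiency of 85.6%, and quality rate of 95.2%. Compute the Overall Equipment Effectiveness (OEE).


Formula: OEE = Availability * Performance * Quality / 10000
A * P = 83.9% * 85.6% / 100 = 71.82%
OEE = 71.82% * 95.2% / 100 = 68.4%

68.4%


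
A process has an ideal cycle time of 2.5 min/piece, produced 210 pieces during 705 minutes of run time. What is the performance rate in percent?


Formula: Performance = (Ideal CT * Total Count) / Run Time * 100
Ideal output time = 2.5 * 210 = 525.0 min
Performance = 525.0 / 705 * 100 = 74.5%

74.5%


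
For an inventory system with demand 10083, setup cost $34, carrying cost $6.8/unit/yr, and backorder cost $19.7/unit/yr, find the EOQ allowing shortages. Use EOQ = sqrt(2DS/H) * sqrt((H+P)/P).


Formula: EOQ* = sqrt(2DS/H) * sqrt((H+P)/P)
Base EOQ = sqrt(2*10083*34/6.8) = 317.54 units
Correction = sqrt((6.8+19.7)/19.7) = 1.15982
EOQ* = 317.54 * 1.15982 = 368.3 units

368.3 units


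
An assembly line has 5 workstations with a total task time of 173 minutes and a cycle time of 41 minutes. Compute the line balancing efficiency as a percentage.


Formula: Efficiency = Sum of Task Times / (N_stations * CT) * 100
Total station capacity = 5 stations * 41 min = 205 min
Efficiency = 173 / 205 * 100 = 84.4%

84.4%


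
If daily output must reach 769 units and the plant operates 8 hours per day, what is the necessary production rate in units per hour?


Formula: Production Rate = Daily Demand / Available Hours
Rate = 769 units/day / 8 hours/day
Rate = 96.1 units/hour

96.1 units/hour


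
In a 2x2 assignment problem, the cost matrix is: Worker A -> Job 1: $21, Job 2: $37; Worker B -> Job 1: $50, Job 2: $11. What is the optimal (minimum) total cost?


Option 1: A->1 + B->2 = $21 + $11 = $32
Option 2: A->2 + B->1 = $37 + $50 = $87
Min cost = min($32, $87) = $32

$32


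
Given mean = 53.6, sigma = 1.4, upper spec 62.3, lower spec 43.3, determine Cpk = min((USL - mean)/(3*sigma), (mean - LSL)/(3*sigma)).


Cpu = (62.3 - 53.6) / (3 * 1.4) = 2.07
Cpl = (53.6 - 43.3) / (3 * 1.4) = 2.45
Cpk = min(2.07, 2.45) = 2.07

2.07


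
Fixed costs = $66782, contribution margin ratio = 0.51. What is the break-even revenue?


Formula: BER = Fixed Costs / Contribution Margin Ratio
BER = $66782 / 0.51
BER = $130945.10 (to the nearest cent)

$130945.10


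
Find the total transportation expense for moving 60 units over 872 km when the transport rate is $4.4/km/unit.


TC = dist * cost * units = 872 * 4.4 * 60 = $230208.00

$230208.00


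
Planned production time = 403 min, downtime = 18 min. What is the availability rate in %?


Formula: Availability = (Planned Time - Downtime) / Planned Time * 100
Uptime = 403 - 18 = 385 min
Availability = 385 / 403 * 100 = 95.5%

95.5%


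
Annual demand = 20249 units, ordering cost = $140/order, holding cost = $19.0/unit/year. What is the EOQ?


Formula: EOQ = sqrt(2 * D * S / H)
Numerator: 2 * 20249 * 140 = 5669720
2DS/H = 5669720 / 19.0 = 298406.3
EOQ = sqrt(298406.3) = 546.3 units

546.3 units


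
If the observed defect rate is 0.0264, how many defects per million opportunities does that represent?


DPMO = defect_rate * 1000000 = 0.0264 * 1000000

26400


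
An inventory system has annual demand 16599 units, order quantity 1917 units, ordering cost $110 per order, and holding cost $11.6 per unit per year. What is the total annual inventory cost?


TC = 16599/1917 * 110 + 1917/2 * 11.6

$12071.07


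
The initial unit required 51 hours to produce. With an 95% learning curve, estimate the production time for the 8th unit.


Formula: T_n = T_1 * (learning_rate)^(log2(n)) where learning_rate = rate/100
Doublings = log2(8) = 3
T_n = 51 * 0.95^3
T_n = 51 * 0.8574 = 43.7 hours

43.7 hours


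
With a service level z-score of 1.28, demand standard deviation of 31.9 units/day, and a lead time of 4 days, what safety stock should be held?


Formula: SS = z * sigma_d * sqrt(LT)
sqrt(LT) = sqrt(4) = 2.0
SS = 1.28 * 31.9 * 2.0
SS = 81.7 units

81.7 units


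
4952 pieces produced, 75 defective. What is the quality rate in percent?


Formula: Quality Rate = Good Pieces / Total Pieces * 100
Good pieces = 4952 - 75 = 4877
QR = 4877 / 4952 * 100 = 98.5%

98.5%


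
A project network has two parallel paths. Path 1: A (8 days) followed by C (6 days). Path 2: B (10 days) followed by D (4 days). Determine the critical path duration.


Path 1 = 8 + 6 = 14 days
Path 2 = 10 + 4 = 14 days
Duration = max(14, 14) = 14 days

14 days


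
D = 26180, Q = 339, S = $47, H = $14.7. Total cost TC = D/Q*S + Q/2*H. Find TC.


TC = 26180/339 * 47 + 339/2 * 14.7

$6121.33


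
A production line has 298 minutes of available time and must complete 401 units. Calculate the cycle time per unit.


Formula: CT = Available Time / Number of Units
CT = 298 min / 401 units
CT = 0.74 min/unit

0.74 min/unit


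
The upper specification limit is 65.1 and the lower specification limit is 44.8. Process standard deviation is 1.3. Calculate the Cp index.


Cp = (65.1 - 44.8) / (6 * 1.3)

2.6


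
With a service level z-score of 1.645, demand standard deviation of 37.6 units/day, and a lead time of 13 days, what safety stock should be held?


Formula: SS = z * sigma_d * sqrt(LT)
sqrt(LT) = sqrt(13) = 3.6056
SS = 1.645 * 37.6 * 3.6056
SS = 223.0 units

223.0 units


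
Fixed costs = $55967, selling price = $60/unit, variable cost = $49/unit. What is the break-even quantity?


Formula: BEQ = Fixed Costs / (Price - Variable Cost)
Contribution margin = $60 - $49 = $11/unit
BEQ = ceil($55967 / $11/unit) = ceil(5087.91) = 5088 units

5088 units


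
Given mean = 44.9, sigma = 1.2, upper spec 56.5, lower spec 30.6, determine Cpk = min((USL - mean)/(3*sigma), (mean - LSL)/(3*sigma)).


Cpu = (56.5 - 44.9) / (3 * 1.2) = 3.22
Cpl = (44.9 - 30.6) / (3 * 1.2) = 3.97
Cpk = min(3.22, 3.97) = 3.22

3.22


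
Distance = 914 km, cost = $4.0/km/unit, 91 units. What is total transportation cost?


TC = dist * cost * units = 914 * 4.0 * 91 = $332696.00

$332696.00


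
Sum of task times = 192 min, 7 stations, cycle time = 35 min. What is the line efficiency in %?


Formula: Efficiency = Sum of Task Times / (N_stations * CT) * 100
Total station capacity = 7 stations * 35 min = 245 min
Efficiency = 192 / 245 * 100 = 78.4%

78.4%


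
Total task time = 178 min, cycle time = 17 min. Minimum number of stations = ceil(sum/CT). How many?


Formula: N_min = ceil(Sum of Task Times / Cycle Time)
N_min = ceil(178 min / 17 min) = ceil(10.4706)
N_min = 11 stations

11


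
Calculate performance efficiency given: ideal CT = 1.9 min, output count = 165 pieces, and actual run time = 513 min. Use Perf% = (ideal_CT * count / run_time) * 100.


Formula: Performance = (Ideal CT * Total Count) / Run Time * 100
Ideal output time = 1.9 * 165 = 313.5 min
Performance = 313.5 / 513 * 100 = 61.1%

61.1%


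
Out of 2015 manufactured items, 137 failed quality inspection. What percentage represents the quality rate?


Formula: Quality Rate = Good Pieces / Total Pieces * 100
Good pieces = 2015 - 137 = 1878
QR = 1878 / 2015 * 100 = 93.2%

93.2%


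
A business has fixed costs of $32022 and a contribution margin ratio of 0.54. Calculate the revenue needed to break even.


Formula: BER = Fixed Costs / Contribution Margin Ratio
BER = $32022 / 0.54
BER = $59300.00 (to the nearest cent)

$59300.00


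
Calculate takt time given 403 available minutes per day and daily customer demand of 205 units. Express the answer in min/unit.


Formula: Takt Time = Available Production Time / Customer Demand
Takt = 403 min/day / 205 units/day
Takt = 1.97 min/unit

1.97 min/unit


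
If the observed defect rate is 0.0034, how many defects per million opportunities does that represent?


DPMO = defect_rate * 1000000 = 0.0034 * 1000000

3400


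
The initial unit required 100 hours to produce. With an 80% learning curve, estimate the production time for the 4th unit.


Formula: T_n = T_1 * (learning_rate)^(log2(n)) where learning_rate = rate/100
Doublings = log2(4) = 2
T_n = 100 * 0.8^2
T_n = 100 * 0.64 = 64.0 hours

64.0 hours


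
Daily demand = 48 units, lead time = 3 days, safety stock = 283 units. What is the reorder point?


Formula: ROP = (Daily Demand * Lead Time) + Safety Stock
Demand during lead time = 48 * 3 = 144 units
ROP = 144 + 283 = 427 units

427 units


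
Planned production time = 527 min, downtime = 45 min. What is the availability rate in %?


Formula: Availability = (Planned Time - Downtime) / Planned Time * 100
Uptime = 527 - 45 = 482 min
Availability = 482 / 527 * 100 = 91.5%

91.5%


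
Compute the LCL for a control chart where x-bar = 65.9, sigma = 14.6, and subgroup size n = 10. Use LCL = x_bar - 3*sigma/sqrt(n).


LCL = 65.9 - 3 * 14.6 / sqrt(10)

52.05


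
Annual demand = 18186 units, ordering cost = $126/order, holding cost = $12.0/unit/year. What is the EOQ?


Formula: EOQ = sqrt(2 * D * S / H)
Numerator: 2 * 18186 * 126 = 4582872
2DS/H = 4582872 / 12.0 = 381906.0
EOQ = sqrt(381906.0) = 618.0 units

618.0 units


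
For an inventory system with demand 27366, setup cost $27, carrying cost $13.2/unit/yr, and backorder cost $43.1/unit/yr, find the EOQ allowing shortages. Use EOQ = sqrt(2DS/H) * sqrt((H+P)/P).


Formula: EOQ* = sqrt(2DS/H) * sqrt((H+P)/P)
Base EOQ = sqrt(2*27366*27/13.2) = 334.59 units
Correction = sqrt((13.2+43.1)/43.1) = 1.14292
EOQ* = 334.59 * 1.14292 = 382.4 units

382.4 units


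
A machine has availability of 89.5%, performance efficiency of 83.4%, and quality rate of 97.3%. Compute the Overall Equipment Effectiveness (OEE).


Formula: OEE = Availability * Performance * Quality / 10000
A * P = 89.5% * 83.4% / 100 = 74.64%
OEE = 74.64% * 97.3% / 100 = 72.6%

72.6%


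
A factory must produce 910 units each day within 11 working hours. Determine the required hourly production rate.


Formula: Production Rate = Daily Demand / Available Hours
Rate = 910 units/day / 11 hours/day
Rate = 82.7 units/hour

82.7 units/hour


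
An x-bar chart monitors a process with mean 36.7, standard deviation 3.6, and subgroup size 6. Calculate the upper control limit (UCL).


UCL = 36.7 + 3 * 3.6 / sqrt(6)

41.11


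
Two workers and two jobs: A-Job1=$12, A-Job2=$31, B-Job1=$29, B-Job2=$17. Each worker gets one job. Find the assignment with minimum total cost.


Option 1: A->1 + B->2 = $12 + $17 = $29
Option 2: A->2 + B->1 = $31 + $29 = $60
Min cost = min($29, $60) = $29

$29


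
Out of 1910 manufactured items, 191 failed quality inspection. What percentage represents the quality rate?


Formula: Quality Rate = Good Pieces / Total Pieces * 100
Good pieces = 1910 - 191 = 1719
QR = 1719 / 1910 * 100 = 90.0%

90.0%


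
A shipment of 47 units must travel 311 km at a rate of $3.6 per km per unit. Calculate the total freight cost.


TC = dist * cost * units = 311 * 3.6 * 47 = $52621.20

$52621.20


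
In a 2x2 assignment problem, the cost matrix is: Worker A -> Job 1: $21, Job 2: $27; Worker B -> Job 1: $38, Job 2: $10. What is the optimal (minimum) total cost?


Option 1: A->1 + B->2 = $21 + $10 = $31
Option 2: A->2 + B->1 = $27 + $38 = $65
Min cost = min($31, $65) = $31

$31


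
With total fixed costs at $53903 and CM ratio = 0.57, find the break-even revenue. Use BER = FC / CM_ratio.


Formula: BER = Fixed Costs / Contribution Margin Ratio
BER = $53903 / 0.57
BER = $94566.67 (to the nearest cent)

$94566.67


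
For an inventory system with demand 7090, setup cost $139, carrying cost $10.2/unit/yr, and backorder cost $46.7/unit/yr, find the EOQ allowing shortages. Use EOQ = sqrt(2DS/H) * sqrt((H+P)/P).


Formula: EOQ* = sqrt(2DS/H) * sqrt((H+P)/P)
Base EOQ = sqrt(2*7090*139/10.2) = 439.59 units
Correction = sqrt((10.2+46.7)/46.7) = 1.10382
EOQ* = 439.59 * 1.10382 = 485.2 units

485.2 units


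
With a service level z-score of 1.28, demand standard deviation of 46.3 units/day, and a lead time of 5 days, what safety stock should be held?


Formula: SS = z * sigma_d * sqrt(LT)
sqrt(LT) = sqrt(5) = 2.2361
SS = 1.28 * 46.3 * 2.2361
SS = 132.5 units

132.5 units


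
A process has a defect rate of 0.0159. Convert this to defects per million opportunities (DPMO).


DPMO = defect_rate * 1000000 = 0.0159 * 1000000

15900


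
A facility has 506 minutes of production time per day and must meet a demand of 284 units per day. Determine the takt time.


Formula: Takt Time = Available Production Time / Customer Demand
Takt = 506 min/day / 284 units/day
Takt = 1.78 min/unit

1.78 min/unit


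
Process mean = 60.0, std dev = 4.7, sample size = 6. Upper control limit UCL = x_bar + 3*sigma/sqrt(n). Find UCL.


UCL = 60.0 + 3 * 4.7 / sqrt(6)

65.76


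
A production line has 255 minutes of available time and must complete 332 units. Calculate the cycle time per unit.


Formula: CT = Available Time / Number of Units
CT = 255 min / 332 units
CT = 0.77 min/unit

0.77 min/unit


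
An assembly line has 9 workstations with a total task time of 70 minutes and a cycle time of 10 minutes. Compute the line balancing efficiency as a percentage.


Formula: Efficiency = Sum of Task Times / (N_stations * CT) * 100
Total station capacity = 9 stations * 10 min = 90 min
Efficiency = 70 / 90 * 100 = 77.8%

77.8%


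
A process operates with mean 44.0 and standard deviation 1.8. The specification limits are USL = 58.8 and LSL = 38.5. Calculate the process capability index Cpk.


Cpu = (58.8 - 44.0) / (3 * 1.8) = 2.74
Cpl = (44.0 - 38.5) / (3 * 1.8) = 1.02
Cpk = min(2.74, 1.02) = 1.02

1.02


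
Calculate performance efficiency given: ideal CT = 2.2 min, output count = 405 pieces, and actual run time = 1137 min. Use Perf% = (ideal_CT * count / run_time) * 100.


Formula: Performance = (Ideal CT * Total Count) / Run Time * 100
Ideal output time = 2.2 * 405 = 891.0 min
Performance = 891.0 / 1137 * 100 = 78.4%

78.4%


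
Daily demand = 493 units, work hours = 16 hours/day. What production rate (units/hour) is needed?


Formula: Production Rate = Daily Demand / Available Hours
Rate = 493 units/day / 16 hours/day
Rate = 30.8 units/hour

30.8 units/hour


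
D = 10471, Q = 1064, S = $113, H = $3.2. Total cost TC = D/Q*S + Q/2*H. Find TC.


TC = 10471/1064 * 113 + 1064/2 * 3.2

$2814.45


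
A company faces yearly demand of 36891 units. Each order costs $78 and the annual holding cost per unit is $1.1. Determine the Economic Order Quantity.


Formula: EOQ = sqrt(2 * D * S / H)
Numerator: 2 * 36891 * 78 = 5754996
2DS/H = 5754996 / 1.1 = 5231814.5
EOQ = sqrt(5231814.5) = 2287.3 units

2287.3 units


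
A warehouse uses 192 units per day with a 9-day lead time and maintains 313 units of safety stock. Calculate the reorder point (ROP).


Formula: ROP = (Daily Demand * Lead Time) + Safety Stock
Demand during lead time = 192 * 9 = 1728 units
ROP = 1728 + 313 = 2041 units

2041 units


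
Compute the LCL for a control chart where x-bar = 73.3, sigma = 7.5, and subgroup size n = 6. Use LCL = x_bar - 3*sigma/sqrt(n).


LCL = 73.3 - 3 * 7.5 / sqrt(6)

64.11


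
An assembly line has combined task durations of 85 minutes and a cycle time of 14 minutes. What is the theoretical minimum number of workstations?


Formula: N_min = ceil(Sum of Task Times / Cycle Time)
N_min = ceil(85 min / 14 min) = ceil(6.0714)
N_min = 7 stations

7


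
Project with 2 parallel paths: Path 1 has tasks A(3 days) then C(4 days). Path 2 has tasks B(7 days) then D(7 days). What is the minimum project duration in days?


Path 1 = 3 + 4 = 7 days
Path 2 = 7 + 7 = 14 days
Duration = max(7, 14) = 14 days

14 days


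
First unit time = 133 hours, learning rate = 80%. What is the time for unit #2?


Formula: T_n = T_1 * (learning_rate)^(log2(n)) where learning_rate = rate/100
Doublings = log2(2) = 1
T_n = 133 * 0.8^1
T_n = 133 * 0.8 = 106.4 hours

106.4 hours


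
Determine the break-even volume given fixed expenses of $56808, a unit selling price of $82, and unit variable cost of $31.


Formula: BEQ = Fixed Costs / (Price - Variable Cost)
Contribution margin = $82 - $31 = $51/unit
BEQ = ceil($56808 / $51/unit) = ceil(1113.88) = 1114 units

1114 units
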